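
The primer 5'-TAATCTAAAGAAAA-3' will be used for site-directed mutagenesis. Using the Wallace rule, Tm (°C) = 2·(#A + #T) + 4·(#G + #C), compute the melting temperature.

32°C

Base counts: T=3, A=9, G=1, C=1
A+T = 12, G+C = 2
Tm = 4·2 + 2·12 = 8 + 24 = 32°C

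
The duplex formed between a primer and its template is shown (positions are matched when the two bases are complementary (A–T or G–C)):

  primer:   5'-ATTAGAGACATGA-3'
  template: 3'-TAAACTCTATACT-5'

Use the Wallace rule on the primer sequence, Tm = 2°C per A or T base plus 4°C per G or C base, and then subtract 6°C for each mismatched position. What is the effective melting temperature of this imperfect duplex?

22°C

Primer base counts: A=6, T=3, G=3, C=1 → A+T=9, G+C=4
Perfect-match Tm = 2(9) + 4(4) = 18 + 16 = 34°C
Mismatches (positions where the bases are not complementary): 2 (at positions 4, 9)
Effective Tm = 34 − 2×6 = 34 − 12 = 22°C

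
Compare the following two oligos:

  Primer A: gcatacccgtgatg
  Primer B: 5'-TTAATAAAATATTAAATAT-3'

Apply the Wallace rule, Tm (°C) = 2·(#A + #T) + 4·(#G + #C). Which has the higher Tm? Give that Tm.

Primer A: A+T=6, G+C=8 → Tm = 2(6)+4(8) = 44°C
Primer B: A+T=19, G+C=0 → Tm = 2(19)+4(0) = 38°C
44°C vs 38°C → primer A is higher.

Primer A, 44°C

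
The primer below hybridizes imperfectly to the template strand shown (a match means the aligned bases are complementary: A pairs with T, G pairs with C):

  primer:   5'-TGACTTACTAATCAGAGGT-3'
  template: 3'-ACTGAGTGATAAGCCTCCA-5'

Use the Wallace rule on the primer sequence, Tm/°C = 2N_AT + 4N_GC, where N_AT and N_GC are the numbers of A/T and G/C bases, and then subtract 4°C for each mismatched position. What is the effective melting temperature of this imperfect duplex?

40°C

Primer base counts: A=6, T=6, G=4, C=3 → A+T=12, G+C=7
Perfect-match Tm = 2(12) + 4(7) = 24 + 28 = 52°C
Mismatches (positions where the bases are not complementary): 3 (at positions 6, 11, 14)
Effective Tm = 52 − 3×4 = 52 − 12 = 40°C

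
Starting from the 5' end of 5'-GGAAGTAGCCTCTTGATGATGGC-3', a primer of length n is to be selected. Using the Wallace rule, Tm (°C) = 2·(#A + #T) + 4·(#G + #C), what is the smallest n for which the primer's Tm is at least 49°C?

n = 17

First 16 bases: GGAAGTAGCCTCTTGA → Tm = 48°C (< 49°C)
First 17 bases: GGAAGTAGCCTCTTGAT → Tm = 50°C (≥ 49°C)
Since every base adds ≥2°C, Tm only increases with n, so the threshold is first crossed at n = 17.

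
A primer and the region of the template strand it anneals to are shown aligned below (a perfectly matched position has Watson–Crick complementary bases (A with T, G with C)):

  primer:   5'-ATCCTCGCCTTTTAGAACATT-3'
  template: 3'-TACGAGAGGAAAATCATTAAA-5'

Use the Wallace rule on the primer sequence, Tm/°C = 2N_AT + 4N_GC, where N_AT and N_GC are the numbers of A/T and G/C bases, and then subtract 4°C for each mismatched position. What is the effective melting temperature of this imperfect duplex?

38°C

Primer base counts: A=5, T=8, G=2, C=6 → A+T=13, G+C=8
Perfect-match Tm = 2(13) + 4(8) = 26 + 32 = 58°C
Mismatches (positions where the bases are not complementary): 5 (at positions 3, 7, 16, 18, 19)
Effective Tm = 58 − 5×4 = 58 − 20 = 38°C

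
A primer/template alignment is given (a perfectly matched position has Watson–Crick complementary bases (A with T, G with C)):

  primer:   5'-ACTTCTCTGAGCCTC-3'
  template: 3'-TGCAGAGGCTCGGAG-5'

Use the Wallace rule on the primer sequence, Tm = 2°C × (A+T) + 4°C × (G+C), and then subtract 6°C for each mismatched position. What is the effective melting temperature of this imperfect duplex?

34°C

Primer base counts: A=2, T=5, G=2, C=6 → A+T=7, G+C=8
Perfect-match Tm = 2(7) + 4(8) = 14 + 32 = 46°C
Mismatches (positions where the bases are not complementary): 2 (at positions 3, 8)
Effective Tm = 46 − 2×6 = 46 − 12 = 34°C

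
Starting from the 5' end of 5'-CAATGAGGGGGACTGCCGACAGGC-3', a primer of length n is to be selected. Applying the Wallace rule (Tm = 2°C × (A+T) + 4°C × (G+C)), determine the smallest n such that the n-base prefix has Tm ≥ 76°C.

First 22 bases: CAATGAGGGGGACTGCCGACAG → Tm = 72°C (< 76°C)
First 23 bases: CAATGAGGGGGACTGCCGACAGG → Tm = 76°C (≥ 76°C)
Each additional base adds 2°C (A/T) or 4°C (G/C), so Tm is non-decreasing in n; n = 23 is the first length to reach 76°C.

n = 23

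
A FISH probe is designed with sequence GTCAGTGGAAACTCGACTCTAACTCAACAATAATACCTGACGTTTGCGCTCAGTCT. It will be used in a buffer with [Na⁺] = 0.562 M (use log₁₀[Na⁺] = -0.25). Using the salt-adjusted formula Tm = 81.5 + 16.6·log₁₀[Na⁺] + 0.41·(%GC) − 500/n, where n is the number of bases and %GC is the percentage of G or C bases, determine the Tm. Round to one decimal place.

86.7°C

Length n = 56. Scanning the sequence gives T=15, C=15, A=16, G=10.
G+C = 25, so %GC = 25/56 × 100 = 44.643%
Salt term: 16.6 × (-0.25) = -4.15
GC term: 0.41 × 44.643 = 18.304; length term: −500/56 = −8.929
Tm = 81.5 + (-4.15) + 18.304 − 8.929 = 86.725 → 86.7°C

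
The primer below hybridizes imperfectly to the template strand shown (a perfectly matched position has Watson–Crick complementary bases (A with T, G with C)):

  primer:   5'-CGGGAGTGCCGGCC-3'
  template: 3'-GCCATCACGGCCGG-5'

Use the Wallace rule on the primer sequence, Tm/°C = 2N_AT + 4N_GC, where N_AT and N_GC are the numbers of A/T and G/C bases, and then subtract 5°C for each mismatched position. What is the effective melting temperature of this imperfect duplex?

Primer base counts: A=1, T=1, G=7, C=5 → A+T=2, G+C=12
Perfect-match Tm = 2(2) + 4(12) = 4 + 48 = 52°C
Mismatches (positions where the bases are not complementary): 1 (at position 4)
Effective Tm = 52 − 1×5 = 52 − 5 = 47°C

47°C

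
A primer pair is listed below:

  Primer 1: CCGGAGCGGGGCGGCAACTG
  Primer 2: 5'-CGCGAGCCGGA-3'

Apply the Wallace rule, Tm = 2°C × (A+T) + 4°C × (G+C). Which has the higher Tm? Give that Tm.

Primer 1: A+T=4, G+C=16 → Tm = 2(4)+4(16) = 72°C
Primer 2: A+T=2, G+C=9 → Tm = 2(2)+4(9) = 40°C
72°C vs 40°C → primer 1 is higher.

Primer 1, 72°C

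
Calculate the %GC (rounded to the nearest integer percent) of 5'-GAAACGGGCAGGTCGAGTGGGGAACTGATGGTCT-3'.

59%

Base counts: T=6, G=15, A=8, C=5
G+C = 15 + 5 = 20 out of 34 bases
%GC = 20/34 × 100 = 58.82% ≈ 59%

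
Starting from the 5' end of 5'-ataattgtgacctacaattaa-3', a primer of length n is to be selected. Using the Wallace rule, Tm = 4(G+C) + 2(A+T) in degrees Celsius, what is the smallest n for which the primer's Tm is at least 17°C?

n = 8

First 7 bases: ATAATTG → Tm = 16°C (< 17°C)
First 8 bases: ATAATTGT → Tm = 18°C (≥ 17°C)
Each additional base adds 2°C (A/T) or 4°C (G/C), so Tm is non-decreasing in n; n = 8 is the first length to reach 17°C.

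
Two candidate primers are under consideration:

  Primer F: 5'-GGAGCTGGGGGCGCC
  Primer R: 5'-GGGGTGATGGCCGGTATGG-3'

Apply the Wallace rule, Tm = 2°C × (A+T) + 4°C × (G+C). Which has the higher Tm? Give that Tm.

Primer R, 64°C

Primer F: A+T=2, G+C=13 → Tm = 2(2)+4(13) = 56°C
Primer R: A+T=6, G+C=13 → Tm = 2(6)+4(13) = 64°C
56°C vs 64°C → primer R is higher.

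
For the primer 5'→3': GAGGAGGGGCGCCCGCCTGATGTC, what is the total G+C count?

18

Counting bases: C=7, A=3, T=3, G=11
Total G or C: 11 + 7 = 18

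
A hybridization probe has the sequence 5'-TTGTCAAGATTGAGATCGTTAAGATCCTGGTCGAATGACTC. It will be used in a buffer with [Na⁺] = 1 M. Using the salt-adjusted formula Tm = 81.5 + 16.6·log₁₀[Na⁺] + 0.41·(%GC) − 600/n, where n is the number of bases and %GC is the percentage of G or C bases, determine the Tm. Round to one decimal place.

83.9°C

Length n = 41. Base counts: T=13, A=11, C=7, G=10
G+C = 17, so %GC = 17/41 × 100 = 41.463%
Salt term: 16.6 × (0) = 0
GC term: 0.41 × 41.463 = 17; length term: −600/41 = −14.634
Tm = 81.5 + (0) + 17 − 14.634 = 83.866 → 83.9°C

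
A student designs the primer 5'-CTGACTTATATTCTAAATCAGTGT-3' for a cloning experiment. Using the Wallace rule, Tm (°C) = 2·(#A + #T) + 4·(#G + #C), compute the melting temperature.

62°C

Base counts: G=3, A=7, C=4, T=10
So N_AT = 17 and N_GC = 7.
Tm = 2×17 + 4×7 = 62°C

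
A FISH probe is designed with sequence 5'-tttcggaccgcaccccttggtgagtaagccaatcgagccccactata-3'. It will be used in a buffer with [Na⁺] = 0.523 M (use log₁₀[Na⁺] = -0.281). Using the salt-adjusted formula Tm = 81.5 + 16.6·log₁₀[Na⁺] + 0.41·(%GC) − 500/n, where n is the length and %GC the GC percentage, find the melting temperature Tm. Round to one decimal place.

Length n = 47. G=10, T=10, C=16, A=11
G+C = 26, so %GC = 26/47 × 100 = 55.319%
Salt term: 16.6 × (-0.281) = -4.665
GC term: 0.41 × 55.319 = 22.681; length term: −500/47 = −10.638
Tm = 81.5 + (-4.665) + 22.681 − 10.638 = 88.878 → 88.9°C

88.9°C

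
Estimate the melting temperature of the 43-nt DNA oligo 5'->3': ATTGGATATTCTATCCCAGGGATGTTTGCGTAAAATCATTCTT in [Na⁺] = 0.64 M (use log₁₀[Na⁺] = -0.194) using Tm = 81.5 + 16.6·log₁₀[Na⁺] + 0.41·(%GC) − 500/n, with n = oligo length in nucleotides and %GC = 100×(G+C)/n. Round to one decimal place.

81.0°C

Length n = 43. C=7, T=17, A=11, G=8
G+C = 15, so %GC = 15/43 × 100 = 34.884%
Salt term: 16.6 × (-0.194) = -3.22
GC term: 0.41 × 34.884 = 14.302; length term: −500/43 = −11.628
Tm = 81.5 + (-3.22) + 14.302 − 11.628 = 80.954 → 81.0°C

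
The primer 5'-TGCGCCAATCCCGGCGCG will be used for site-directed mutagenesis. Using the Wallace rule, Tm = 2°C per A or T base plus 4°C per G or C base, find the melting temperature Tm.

Counting bases: T=2, C=8, G=6, A=2
A+T = 4, G+C = 14
Tm = 4·14 + 2·4 = 56 + 8 = 64°C

64°C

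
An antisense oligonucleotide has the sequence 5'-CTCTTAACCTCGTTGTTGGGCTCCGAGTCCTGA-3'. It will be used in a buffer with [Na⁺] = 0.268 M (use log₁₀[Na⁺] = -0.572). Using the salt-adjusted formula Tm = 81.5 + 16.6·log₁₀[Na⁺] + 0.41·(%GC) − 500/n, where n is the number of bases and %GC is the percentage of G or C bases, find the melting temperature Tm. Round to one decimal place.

Length n = 33. Base counts: T=11, G=8, C=10, A=4
G+C = 18, so %GC = 18/33 × 100 = 54.545%
Salt term: 16.6 × (-0.572) = -9.495
GC term: 0.41 × 54.545 = 22.363; length term: −500/33 = −15.152
Tm = 81.5 + (-9.495) + 22.363 − 15.152 = 79.216 → 79.2°C

79.2°C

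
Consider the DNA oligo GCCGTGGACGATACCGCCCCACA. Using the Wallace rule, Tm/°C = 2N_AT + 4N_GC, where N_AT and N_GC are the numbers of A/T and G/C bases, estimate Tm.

T=2, G=6, A=5, C=10
AT pairs contribute 7, GC pairs contribute 16.
Tm = 2(7) + 4(16) = 14 + 64 = 78°C

78°C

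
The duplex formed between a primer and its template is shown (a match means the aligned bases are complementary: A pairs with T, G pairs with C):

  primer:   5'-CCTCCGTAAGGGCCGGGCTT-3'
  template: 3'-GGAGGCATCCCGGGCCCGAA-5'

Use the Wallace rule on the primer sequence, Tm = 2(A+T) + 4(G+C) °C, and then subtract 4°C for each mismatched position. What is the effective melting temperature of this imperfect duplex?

60°C

Primer base counts: A=2, T=4, G=7, C=7 → A+T=6, G+C=14
Perfect-match Tm = 2(6) + 4(14) = 12 + 56 = 68°C
Mismatches (positions where the bases are not complementary): 2 (at positions 9, 12)
Effective Tm = 68 − 2×4 = 68 − 8 = 60°C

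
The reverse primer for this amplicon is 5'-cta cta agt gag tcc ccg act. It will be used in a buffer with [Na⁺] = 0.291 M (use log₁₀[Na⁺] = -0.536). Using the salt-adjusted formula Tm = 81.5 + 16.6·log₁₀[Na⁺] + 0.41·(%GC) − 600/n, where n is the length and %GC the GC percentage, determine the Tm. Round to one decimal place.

Length n = 21. C=7, A=5, T=5, G=4
G+C = 11, so %GC = 11/21 × 100 = 52.381%
Salt term: 16.6 × (-0.536) = -8.898
GC term: 0.41 × 52.381 = 21.476; length term: −600/21 = −28.571
Tm = 81.5 + (-8.898) + 21.476 − 28.571 = 65.507 → 65.5°C

65.5°C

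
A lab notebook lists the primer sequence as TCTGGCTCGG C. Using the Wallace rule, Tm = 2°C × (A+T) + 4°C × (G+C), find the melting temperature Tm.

T=3, A=0, G=4, C=4
AT pairs contribute 3, GC pairs contribute 8.
Tm = 2×3 + 4×8 = 38°C

38°C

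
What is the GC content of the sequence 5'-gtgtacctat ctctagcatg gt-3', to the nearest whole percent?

45%

Scanning the sequence gives T=8, C=5, A=4, G=5.
G+C = 5 + 5 = 10 out of 22 bases
%GC = 10/22 × 100 = 45.45% ≈ 45%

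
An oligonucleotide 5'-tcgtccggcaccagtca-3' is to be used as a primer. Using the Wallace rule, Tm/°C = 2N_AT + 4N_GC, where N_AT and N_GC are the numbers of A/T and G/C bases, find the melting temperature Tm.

T=3, G=4, A=3, C=7
So N_AT = 6 and N_GC = 11.
Tm = 2(6) + 4(11) = 12 + 44 = 56°C

56°C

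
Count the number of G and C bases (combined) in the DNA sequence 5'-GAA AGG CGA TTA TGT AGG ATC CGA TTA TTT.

T=10, G=8, C=3, A=9
Total G or C: 8 + 3 = 11

11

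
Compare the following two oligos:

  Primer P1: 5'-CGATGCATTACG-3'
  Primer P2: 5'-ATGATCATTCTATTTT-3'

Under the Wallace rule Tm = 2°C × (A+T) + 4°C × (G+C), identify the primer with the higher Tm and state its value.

Primer P1: A+T=6, G+C=6 → Tm = 2(6)+4(6) = 36°C
Primer P2: A+T=13, G+C=3 → Tm = 2(13)+4(3) = 38°C
36°C vs 38°C → primer P2 is higher.

Primer P2, 38°C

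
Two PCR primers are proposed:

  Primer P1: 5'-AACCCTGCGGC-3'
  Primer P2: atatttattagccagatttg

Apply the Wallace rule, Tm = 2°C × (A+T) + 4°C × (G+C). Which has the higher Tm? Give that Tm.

Primer P1: A+T=3, G+C=8 → Tm = 2(3)+4(8) = 38°C
Primer P2: A+T=15, G+C=5 → Tm = 2(15)+4(5) = 50°C
38°C vs 50°C → primer P2 is higher.

Primer P2, 50°C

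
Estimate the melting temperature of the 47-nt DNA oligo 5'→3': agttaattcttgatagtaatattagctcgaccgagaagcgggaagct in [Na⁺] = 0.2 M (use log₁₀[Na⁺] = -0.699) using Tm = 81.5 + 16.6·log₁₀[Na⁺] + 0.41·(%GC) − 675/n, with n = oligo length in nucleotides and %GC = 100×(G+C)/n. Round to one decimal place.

72.1°C

Length n = 47. Base counts: G=12, T=13, C=7, A=15
G+C = 19, so %GC = 19/47 × 100 = 40.426%
Salt term: 16.6 × (-0.699) = -11.603
GC term: 0.41 × 40.426 = 16.575; length term: −675/47 = −14.362
Tm = 81.5 + (-11.603) + 16.575 − 14.362 = 72.11 → 72.1°C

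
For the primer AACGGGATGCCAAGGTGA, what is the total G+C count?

Base counts: C=3, T=2, A=6, G=7
Total G or C: 7 + 3 = 10

10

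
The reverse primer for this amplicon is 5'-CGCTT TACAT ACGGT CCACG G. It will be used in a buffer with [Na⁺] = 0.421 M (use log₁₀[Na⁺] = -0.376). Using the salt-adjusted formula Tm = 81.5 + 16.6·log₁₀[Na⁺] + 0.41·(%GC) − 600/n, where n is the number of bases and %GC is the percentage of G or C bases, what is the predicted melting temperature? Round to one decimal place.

70.1°C

Length n = 21. Base counts: A=4, G=5, C=7, T=5
G+C = 12, so %GC = 12/21 × 100 = 57.143%
Salt term: 16.6 × (-0.376) = -6.242
GC term: 0.41 × 57.143 = 23.429; length term: −600/21 = −28.571
Tm = 81.5 + (-6.242) + 23.429 − 28.571 = 70.116 → 70.1°C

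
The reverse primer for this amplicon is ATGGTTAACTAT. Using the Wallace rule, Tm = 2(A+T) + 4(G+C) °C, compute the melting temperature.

30°C

Counting bases: A=4, C=1, T=5, G=2
AT pairs contribute 9, GC pairs contribute 3.
Tm = 2×9 + 4×3 = 30°C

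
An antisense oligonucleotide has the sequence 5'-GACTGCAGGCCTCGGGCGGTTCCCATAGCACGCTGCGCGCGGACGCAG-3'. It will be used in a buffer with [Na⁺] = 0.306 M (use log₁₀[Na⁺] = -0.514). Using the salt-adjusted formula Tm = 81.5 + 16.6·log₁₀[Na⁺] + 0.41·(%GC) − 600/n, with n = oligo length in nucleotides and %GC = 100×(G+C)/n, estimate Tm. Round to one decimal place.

Length n = 48. Counting bases: G=18, T=6, C=17, A=7
G+C = 35, so %GC = 35/48 × 100 = 72.917%
Salt term: 16.6 × (-0.514) = -8.532
GC term: 0.41 × 72.917 = 29.896; length term: −600/48 = −12.5
Tm = 81.5 + (-8.532) + 29.896 − 12.5 = 90.364 → 90.4°C

90.4°C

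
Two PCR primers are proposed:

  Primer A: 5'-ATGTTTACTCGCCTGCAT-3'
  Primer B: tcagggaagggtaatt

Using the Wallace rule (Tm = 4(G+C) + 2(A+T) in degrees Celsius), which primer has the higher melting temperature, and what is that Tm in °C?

Primer A, 52°C

Primer A: A+T=10, G+C=8 → Tm = 2(10)+4(8) = 52°C
Primer B: A+T=9, G+C=7 → Tm = 2(9)+4(7) = 46°C
52°C vs 46°C → primer A is higher.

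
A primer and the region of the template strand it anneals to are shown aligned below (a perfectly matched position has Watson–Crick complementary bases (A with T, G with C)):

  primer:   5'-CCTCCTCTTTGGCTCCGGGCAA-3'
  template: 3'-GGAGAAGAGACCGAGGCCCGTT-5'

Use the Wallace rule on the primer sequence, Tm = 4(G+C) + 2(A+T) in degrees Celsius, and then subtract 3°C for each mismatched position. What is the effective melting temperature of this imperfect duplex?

Primer base counts: A=2, T=6, G=5, C=9 → A+T=8, G+C=14
Perfect-match Tm = 2(8) + 4(14) = 16 + 56 = 72°C
Mismatches (positions where the bases are not complementary): 2 (at positions 5, 9)
Effective Tm = 72 − 2×3 = 72 − 6 = 66°C

66°C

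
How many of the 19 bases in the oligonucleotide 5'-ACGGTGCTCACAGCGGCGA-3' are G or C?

13

Scanning the sequence gives A=4, C=6, T=2, G=7.
Total G or C: 7 + 6 = 13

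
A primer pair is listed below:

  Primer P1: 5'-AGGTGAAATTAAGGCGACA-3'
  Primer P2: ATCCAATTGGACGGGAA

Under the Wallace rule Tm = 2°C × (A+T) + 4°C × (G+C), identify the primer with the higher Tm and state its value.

Primer P1, 54°C

Primer P1: A+T=11, G+C=8 → Tm = 2(11)+4(8) = 54°C
Primer P2: A+T=9, G+C=8 → Tm = 2(9)+4(8) = 50°C
54°C vs 50°C → primer P1 is higher.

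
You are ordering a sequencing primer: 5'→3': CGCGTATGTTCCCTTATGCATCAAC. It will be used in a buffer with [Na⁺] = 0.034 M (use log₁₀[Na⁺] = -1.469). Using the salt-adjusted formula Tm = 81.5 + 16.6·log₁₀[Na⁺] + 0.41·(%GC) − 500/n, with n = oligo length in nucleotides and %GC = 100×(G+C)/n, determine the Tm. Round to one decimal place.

56.8°C

Length n = 25. Counting bases: T=8, A=5, G=4, C=8
G+C = 12, so %GC = 12/25 × 100 = 48%
Salt term: 16.6 × (-1.469) = -24.385
GC term: 0.41 × 48 = 19.68; length term: −500/25 = −20
Tm = 81.5 + (-24.385) + 19.68 − 20 = 56.795 → 56.8°C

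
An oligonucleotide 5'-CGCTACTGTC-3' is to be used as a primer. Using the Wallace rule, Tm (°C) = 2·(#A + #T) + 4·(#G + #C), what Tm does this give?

32°C

Scanning the sequence gives A=1, T=3, C=4, G=2.
A+T = 4, G+C = 6
Tm = 4·6 + 2·4 = 24 + 8 = 32°C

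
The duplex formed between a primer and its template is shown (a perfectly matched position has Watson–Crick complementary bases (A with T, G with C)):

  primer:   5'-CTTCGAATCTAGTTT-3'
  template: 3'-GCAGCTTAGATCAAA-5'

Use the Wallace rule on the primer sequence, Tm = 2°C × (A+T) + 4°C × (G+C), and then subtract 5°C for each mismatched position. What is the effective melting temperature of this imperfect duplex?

35°C

Primer base counts: A=3, T=7, G=2, C=3 → A+T=10, G+C=5
Perfect-match Tm = 2(10) + 4(5) = 20 + 20 = 40°C
Mismatches (positions where the bases are not complementary): 1 (at position 2)
Effective Tm = 40 − 1×5 = 40 − 5 = 35°C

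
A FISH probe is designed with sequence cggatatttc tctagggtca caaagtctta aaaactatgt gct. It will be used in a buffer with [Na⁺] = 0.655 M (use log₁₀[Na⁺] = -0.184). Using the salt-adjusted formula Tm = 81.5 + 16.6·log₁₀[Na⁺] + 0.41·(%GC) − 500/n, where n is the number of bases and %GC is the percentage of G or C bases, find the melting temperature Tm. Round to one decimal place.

82.1°C

Length n = 43. Base counts: C=8, A=13, G=8, T=14
G+C = 16, so %GC = 16/43 × 100 = 37.209%
Salt term: 16.6 × (-0.184) = -3.054
GC term: 0.41 × 37.209 = 15.256; length term: −500/43 = −11.628
Tm = 81.5 + (-3.054) + 15.256 − 11.628 = 82.074 → 82.1°C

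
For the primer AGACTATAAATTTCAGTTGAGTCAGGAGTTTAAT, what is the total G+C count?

10

Base counts: C=3, A=12, T=12, G=7
G+C = 7 + 3 = 10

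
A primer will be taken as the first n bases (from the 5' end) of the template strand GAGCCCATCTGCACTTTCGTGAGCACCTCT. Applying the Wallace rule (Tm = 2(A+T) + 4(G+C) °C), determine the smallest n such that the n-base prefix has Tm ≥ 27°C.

n = 9

First 8 bases: GAGCCCAT → Tm = 26°C (< 27°C)
First 9 bases: GAGCCCATC → Tm = 30°C (≥ 27°C)
Since every base adds ≥2°C, Tm only increases with n, so the threshold is first crossed at n = 9.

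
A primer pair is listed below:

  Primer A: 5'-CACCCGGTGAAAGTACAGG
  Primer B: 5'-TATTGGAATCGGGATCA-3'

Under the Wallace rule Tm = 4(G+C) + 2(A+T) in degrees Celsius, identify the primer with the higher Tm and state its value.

Primer A, 60°C

Primer A: A+T=8, G+C=11 → Tm = 2(8)+4(11) = 60°C
Primer B: A+T=10, G+C=7 → Tm = 2(10)+4(7) = 48°C
60°C vs 48°C → primer A is higher.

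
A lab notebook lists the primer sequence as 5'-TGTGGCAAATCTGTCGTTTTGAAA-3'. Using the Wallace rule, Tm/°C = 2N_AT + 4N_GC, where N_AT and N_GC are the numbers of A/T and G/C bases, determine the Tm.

Counting bases: C=3, A=6, T=9, G=6
AT pairs contribute 15, GC pairs contribute 9.
Tm = 2(15) + 4(9) = 30 + 36 = 66°C

66°C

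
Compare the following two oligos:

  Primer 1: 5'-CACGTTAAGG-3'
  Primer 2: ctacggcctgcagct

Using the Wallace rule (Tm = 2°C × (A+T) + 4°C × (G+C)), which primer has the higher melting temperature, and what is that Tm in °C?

Primer 2, 50°C

Primer 1: A+T=5, G+C=5 → Tm = 2(5)+4(5) = 30°C
Primer 2: A+T=5, G+C=10 → Tm = 2(5)+4(10) = 50°C
30°C vs 50°C → primer 2 is higher.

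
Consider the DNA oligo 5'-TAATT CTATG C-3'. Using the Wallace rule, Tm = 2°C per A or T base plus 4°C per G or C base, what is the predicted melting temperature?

28°C

Counting bases: G=1, T=5, C=2, A=3
So N_AT = 8 and N_GC = 3.
Tm = 2(8) + 4(3) = 16 + 12 = 28°C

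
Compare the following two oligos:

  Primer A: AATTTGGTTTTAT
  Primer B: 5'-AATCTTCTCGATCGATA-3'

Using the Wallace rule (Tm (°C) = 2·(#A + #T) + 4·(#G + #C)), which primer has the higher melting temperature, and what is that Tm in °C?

Primer A: A+T=11, G+C=2 → Tm = 2(11)+4(2) = 30°C
Primer B: A+T=11, G+C=6 → Tm = 2(11)+4(6) = 46°C
30°C vs 46°C → primer B is higher.

Primer B, 46°C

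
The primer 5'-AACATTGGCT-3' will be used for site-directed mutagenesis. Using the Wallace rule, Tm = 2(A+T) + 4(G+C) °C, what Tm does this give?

28°C

Counting bases: T=3, A=3, C=2, G=2
A+T = 6, G+C = 4
Tm = 2(6) + 4(4) = 12 + 16 = 28°C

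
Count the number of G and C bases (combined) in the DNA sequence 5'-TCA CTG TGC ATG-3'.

6

Base counts: A=2, G=3, T=4, C=3
Total G or C: 3 + 3 = 6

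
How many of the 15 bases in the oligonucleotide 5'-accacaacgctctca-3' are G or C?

8

G=1, A=5, T=2, C=7
Total G or C: 1 + 7 = 8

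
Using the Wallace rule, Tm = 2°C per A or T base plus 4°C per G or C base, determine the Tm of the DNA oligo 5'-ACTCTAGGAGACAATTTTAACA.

T=6, A=9, C=4, G=3
AT pairs contribute 15, GC pairs contribute 7.
Tm = 4·7 + 2·15 = 28 + 30 = 58°C

58°C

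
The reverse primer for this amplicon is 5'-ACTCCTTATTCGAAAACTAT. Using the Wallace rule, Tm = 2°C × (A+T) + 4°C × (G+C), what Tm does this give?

52°C

Scanning the sequence gives G=1, T=7, C=5, A=7.
So N_AT = 14 and N_GC = 6.
Tm = 4·6 + 2·14 = 24 + 28 = 52°C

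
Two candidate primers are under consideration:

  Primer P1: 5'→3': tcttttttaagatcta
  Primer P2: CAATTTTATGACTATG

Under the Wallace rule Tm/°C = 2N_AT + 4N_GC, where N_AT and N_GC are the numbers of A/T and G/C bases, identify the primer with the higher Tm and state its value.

Primer P2, 40°C

Primer P1: A+T=13, G+C=3 → Tm = 2(13)+4(3) = 38°C
Primer P2: A+T=12, G+C=4 → Tm = 2(12)+4(4) = 40°C
38°C vs 40°C → primer P2 is higher.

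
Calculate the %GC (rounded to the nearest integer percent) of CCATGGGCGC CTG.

Scanning the sequence gives A=1, T=2, C=5, G=5.
G+C = 5 + 5 = 10 out of 13 bases
%GC = 10/13 × 100 = 76.92% ≈ 77%

77%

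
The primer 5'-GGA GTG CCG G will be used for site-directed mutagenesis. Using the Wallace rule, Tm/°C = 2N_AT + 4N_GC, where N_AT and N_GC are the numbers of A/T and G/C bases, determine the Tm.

Counting bases: C=2, G=6, T=1, A=1
A+T = 2, G+C = 8
Tm = 4·8 + 2·2 = 32 + 4 = 36°C

36°C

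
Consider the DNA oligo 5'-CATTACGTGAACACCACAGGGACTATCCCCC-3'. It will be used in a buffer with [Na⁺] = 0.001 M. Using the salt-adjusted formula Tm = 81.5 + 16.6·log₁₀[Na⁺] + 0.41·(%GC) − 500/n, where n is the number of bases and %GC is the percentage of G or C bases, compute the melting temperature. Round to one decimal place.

Length n = 31. Scanning the sequence gives C=12, A=9, G=5, T=5.
G+C = 17, so %GC = 17/31 × 100 = 54.839%
Salt term: 16.6 × (-3) = -49.8
GC term: 0.41 × 54.839 = 22.484; length term: −500/31 = −16.129
Tm = 81.5 + (-49.8) + 22.484 − 16.129 = 38.055 → 38.1°C

38.1°C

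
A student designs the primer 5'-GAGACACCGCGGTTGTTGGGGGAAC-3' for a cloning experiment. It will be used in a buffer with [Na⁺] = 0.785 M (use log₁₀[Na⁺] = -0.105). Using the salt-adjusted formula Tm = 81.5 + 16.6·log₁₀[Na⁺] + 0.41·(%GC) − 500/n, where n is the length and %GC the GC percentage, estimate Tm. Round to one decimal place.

Length n = 25. Base counts: C=5, T=4, A=5, G=11
G+C = 16, so %GC = 16/25 × 100 = 64%
Salt term: 16.6 × (-0.105) = -1.743
GC term: 0.41 × 64 = 26.24; length term: −500/25 = −20
Tm = 81.5 + (-1.743) + 26.24 − 20 = 85.997 → 86.0°C

86.0°C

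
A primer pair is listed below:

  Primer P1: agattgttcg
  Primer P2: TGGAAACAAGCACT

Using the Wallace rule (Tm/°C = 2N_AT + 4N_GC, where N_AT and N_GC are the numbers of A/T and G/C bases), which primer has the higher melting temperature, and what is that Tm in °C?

Primer P1: A+T=6, G+C=4 → Tm = 2(6)+4(4) = 28°C
Primer P2: A+T=8, G+C=6 → Tm = 2(8)+4(6) = 40°C
28°C vs 40°C → primer P2 is higher.

Primer P2, 40°C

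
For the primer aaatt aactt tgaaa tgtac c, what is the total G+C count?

5

T=7, G=2, C=3, A=9
Total G or C: 2 + 3 = 5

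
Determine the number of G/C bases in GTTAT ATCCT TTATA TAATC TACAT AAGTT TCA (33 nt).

7

T=15, C=5, A=11, G=2
Total G or C: 2 + 5 = 7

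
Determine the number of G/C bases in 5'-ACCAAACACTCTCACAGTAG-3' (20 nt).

9

Scanning the sequence gives G=2, C=7, T=3, A=8.
Total G or C: 2 + 7 = 9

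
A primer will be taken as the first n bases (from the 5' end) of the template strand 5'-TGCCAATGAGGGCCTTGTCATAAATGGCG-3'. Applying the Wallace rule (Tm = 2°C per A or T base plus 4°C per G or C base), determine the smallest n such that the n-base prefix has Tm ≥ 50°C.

First 15 bases: TGCCAATGAGGGCCT → Tm = 48°C (< 50°C)
First 16 bases: TGCCAATGAGGGCCTT → Tm = 50°C (≥ 50°C)
Each additional base adds 2°C (A/T) or 4°C (G/C), so Tm is non-decreasing in n; n = 16 is the first length to reach 50°C.

n = 16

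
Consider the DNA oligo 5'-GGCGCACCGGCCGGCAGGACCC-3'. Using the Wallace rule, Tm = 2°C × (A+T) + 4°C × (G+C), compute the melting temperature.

82°C

T=0, C=10, A=3, G=9
AT pairs contribute 3, GC pairs contribute 19.
Tm = 2(3) + 4(19) = 6 + 76 = 82°C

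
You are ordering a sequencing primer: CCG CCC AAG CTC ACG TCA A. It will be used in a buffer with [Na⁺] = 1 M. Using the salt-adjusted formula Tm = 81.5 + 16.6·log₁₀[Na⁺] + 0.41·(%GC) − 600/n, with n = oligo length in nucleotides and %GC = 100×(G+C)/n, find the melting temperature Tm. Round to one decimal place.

Length n = 19. Base counts: C=9, A=5, G=3, T=2
G+C = 12, so %GC = 12/19 × 100 = 63.158%
Salt term: 16.6 × (0) = 0
GC term: 0.41 × 63.158 = 25.895; length term: −600/19 = −31.579
Tm = 81.5 + (0) + 25.895 − 31.579 = 75.816 → 75.8°C

75.8°C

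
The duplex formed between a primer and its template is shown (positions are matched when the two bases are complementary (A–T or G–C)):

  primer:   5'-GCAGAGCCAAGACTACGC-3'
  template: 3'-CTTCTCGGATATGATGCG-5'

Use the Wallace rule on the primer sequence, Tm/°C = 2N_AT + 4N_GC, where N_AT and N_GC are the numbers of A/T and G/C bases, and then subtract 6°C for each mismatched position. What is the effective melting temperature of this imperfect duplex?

Primer base counts: A=6, T=1, G=5, C=6 → A+T=7, G+C=11
Perfect-match Tm = 2(7) + 4(11) = 14 + 44 = 58°C
Mismatches (positions where the bases are not complementary): 3 (at positions 2, 9, 11)
Effective Tm = 58 − 3×6 = 58 − 18 = 40°C

40°C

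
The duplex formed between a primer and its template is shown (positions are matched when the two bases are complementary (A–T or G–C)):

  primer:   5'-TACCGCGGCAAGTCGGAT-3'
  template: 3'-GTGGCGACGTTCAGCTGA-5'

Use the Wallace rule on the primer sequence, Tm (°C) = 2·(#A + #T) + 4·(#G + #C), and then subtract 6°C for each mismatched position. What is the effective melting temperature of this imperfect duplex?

34°C

Primer base counts: A=4, T=3, G=6, C=5 → A+T=7, G+C=11
Perfect-match Tm = 2(7) + 4(11) = 14 + 44 = 58°C
Mismatches (positions where the bases are not complementary): 4 (at positions 1, 7, 16, 17)
Effective Tm = 58 − 4×6 = 58 − 24 = 34°C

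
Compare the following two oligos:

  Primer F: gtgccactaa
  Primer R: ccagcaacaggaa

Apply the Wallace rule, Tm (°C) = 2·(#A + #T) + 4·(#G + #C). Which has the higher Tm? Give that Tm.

Primer R, 40°C

Primer F: A+T=5, G+C=5 → Tm = 2(5)+4(5) = 30°C
Primer R: A+T=6, G+C=7 → Tm = 2(6)+4(7) = 40°C
30°C vs 40°C → primer R is higher.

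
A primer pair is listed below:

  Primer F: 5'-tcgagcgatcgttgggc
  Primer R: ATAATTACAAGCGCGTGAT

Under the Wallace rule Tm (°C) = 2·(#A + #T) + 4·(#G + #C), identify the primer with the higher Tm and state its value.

Primer F: A+T=6, G+C=11 → Tm = 2(6)+4(11) = 56°C
Primer R: A+T=12, G+C=7 → Tm = 2(12)+4(7) = 52°C
56°C vs 52°C → primer F is higher.

Primer F, 56°C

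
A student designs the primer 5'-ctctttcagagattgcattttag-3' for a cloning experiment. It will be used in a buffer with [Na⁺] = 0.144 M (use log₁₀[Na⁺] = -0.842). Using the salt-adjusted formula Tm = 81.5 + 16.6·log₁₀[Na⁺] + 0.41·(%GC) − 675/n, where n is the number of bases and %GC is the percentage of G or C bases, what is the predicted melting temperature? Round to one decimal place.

52.4°C

Length n = 23. Counting bases: C=4, T=10, A=5, G=4
G+C = 8, so %GC = 8/23 × 100 = 34.783%
Salt term: 16.6 × (-0.842) = -13.977
GC term: 0.41 × 34.783 = 14.261; length term: −675/23 = −29.348
Tm = 81.5 + (-13.977) + 14.261 − 29.348 = 52.436 → 52.4°C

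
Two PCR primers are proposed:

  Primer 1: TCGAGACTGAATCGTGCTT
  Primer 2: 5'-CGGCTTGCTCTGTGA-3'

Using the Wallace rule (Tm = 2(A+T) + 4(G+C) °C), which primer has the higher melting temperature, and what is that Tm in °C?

Primer 1: A+T=10, G+C=9 → Tm = 2(10)+4(9) = 56°C
Primer 2: A+T=6, G+C=9 → Tm = 2(6)+4(9) = 48°C
56°C vs 48°C → primer 1 is higher.

Primer 1, 56°C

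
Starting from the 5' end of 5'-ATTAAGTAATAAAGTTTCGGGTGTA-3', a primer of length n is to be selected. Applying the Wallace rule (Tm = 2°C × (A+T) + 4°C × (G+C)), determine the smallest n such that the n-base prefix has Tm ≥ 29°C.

n = 14

First 13 bases: ATTAAGTAATAAA → Tm = 28°C (< 29°C)
First 14 bases: ATTAAGTAATAAAG → Tm = 32°C (≥ 29°C)
Since every base adds ≥2°C, Tm only increases with n, so the threshold is first crossed at n = 14.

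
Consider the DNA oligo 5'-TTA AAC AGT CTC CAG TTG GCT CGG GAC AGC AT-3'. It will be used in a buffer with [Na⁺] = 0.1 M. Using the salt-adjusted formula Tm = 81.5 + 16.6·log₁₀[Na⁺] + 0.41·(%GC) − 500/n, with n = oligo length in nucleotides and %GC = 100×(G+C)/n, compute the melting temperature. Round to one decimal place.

69.8°C

Length n = 32. G=8, T=8, A=8, C=8
G+C = 16, so %GC = 16/32 × 100 = 50%
Salt term: 16.6 × (-1) = -16.6
GC term: 0.41 × 50 = 20.5; length term: −500/32 = −15.625
Tm = 81.5 + (-16.6) + 20.5 − 15.625 = 69.775 → 69.8°C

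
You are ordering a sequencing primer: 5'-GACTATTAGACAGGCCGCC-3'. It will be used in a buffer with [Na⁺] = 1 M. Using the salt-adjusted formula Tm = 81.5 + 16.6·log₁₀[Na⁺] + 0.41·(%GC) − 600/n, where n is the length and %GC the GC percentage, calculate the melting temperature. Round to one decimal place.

Length n = 19. G=5, A=5, C=6, T=3
G+C = 11, so %GC = 11/19 × 100 = 57.895%
Salt term: 16.6 × (0) = 0
GC term: 0.41 × 57.895 = 23.737; length term: −600/19 = −31.579
Tm = 81.5 + (0) + 23.737 − 31.579 = 73.658 → 73.7°C

73.7°C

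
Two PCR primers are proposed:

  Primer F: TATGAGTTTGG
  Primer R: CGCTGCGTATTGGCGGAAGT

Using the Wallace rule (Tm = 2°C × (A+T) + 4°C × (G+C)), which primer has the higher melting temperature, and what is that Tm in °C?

Primer R, 64°C

Primer F: A+T=7, G+C=4 → Tm = 2(7)+4(4) = 30°C
Primer R: A+T=8, G+C=12 → Tm = 2(8)+4(12) = 64°C
30°C vs 64°C → primer R is higher.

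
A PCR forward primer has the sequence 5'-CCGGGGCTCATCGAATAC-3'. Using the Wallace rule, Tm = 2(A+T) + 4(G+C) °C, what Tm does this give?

Counting bases: A=4, C=6, G=5, T=3
So N_AT = 7 and N_GC = 11.
Tm = 4·11 + 2·7 = 44 + 14 = 58°C

58°C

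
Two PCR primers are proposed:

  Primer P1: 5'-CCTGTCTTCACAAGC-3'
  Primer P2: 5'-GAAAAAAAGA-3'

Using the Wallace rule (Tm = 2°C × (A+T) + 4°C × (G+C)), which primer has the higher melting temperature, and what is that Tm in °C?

Primer P1: A+T=7, G+C=8 → Tm = 2(7)+4(8) = 46°C
Primer P2: A+T=8, G+C=2 → Tm = 2(8)+4(2) = 24°C
46°C vs 24°C → primer P1 is higher.

Primer P1, 46°C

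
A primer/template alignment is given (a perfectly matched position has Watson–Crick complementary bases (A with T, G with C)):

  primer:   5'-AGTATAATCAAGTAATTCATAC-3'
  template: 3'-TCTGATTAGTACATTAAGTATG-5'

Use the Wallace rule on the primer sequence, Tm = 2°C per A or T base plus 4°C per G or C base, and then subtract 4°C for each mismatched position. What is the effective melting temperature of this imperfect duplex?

Primer base counts: A=10, T=7, G=2, C=3 → A+T=17, G+C=5
Perfect-match Tm = 2(17) + 4(5) = 34 + 20 = 54°C
Mismatches (positions where the bases are not complementary): 3 (at positions 3, 4, 11)
Effective Tm = 54 − 3×4 = 54 − 12 = 42°C

42°C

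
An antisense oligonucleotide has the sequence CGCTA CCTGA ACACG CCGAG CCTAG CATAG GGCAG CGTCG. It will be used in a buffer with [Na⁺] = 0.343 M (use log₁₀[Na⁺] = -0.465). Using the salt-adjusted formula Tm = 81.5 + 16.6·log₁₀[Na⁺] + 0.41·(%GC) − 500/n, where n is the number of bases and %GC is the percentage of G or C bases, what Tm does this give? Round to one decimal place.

87.9°C

Length n = 40. Scanning the sequence gives T=5, G=12, A=9, C=14.
G+C = 26, so %GC = 26/40 × 100 = 65%
Salt term: 16.6 × (-0.465) = -7.719
GC term: 0.41 × 65 = 26.65; length term: −500/40 = −12.5
Tm = 81.5 + (-7.719) + 26.65 − 12.5 = 87.931 → 87.9°C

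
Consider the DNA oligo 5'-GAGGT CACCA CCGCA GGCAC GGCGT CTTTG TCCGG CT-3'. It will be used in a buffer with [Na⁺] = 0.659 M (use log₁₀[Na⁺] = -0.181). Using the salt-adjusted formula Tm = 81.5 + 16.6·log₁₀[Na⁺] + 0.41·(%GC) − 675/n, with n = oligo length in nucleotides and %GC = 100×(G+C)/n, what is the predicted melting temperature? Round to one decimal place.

Length n = 37. Counting bases: T=7, C=13, G=12, A=5
G+C = 25, so %GC = 25/37 × 100 = 67.568%
Salt term: 16.6 × (-0.181) = -3.005
GC term: 0.41 × 67.568 = 27.703; length term: −675/37 = −18.243
Tm = 81.5 + (-3.005) + 27.703 − 18.243 = 87.955 → 88.0°C

88.0°C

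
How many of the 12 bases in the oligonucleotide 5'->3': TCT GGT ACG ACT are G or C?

6

A=2, G=3, C=3, T=4
Total G or C: 3 + 3 = 6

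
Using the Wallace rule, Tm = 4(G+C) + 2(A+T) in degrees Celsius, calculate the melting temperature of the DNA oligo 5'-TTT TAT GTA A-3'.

Counting bases: G=1, T=6, C=0, A=3
So N_AT = 9 and N_GC = 1.
Tm = 2(9) + 4(1) = 18 + 4 = 22°C

22°C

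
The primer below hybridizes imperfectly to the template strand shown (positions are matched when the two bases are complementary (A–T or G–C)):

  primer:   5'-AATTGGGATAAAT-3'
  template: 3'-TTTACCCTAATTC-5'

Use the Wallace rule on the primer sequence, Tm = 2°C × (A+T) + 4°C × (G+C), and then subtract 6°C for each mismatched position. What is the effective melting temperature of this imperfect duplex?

Primer base counts: A=6, T=4, G=3, C=0 → A+T=10, G+C=3
Perfect-match Tm = 2(10) + 4(3) = 20 + 12 = 32°C
Mismatches (positions where the bases are not complementary): 3 (at positions 3, 10, 13)
Effective Tm = 32 − 3×6 = 32 − 18 = 14°C

14°C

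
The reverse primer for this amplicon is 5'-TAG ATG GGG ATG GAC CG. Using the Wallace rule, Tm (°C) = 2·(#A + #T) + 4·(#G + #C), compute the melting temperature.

54°C

Scanning the sequence gives T=3, A=4, C=2, G=8.
AT pairs contribute 7, GC pairs contribute 10.
Tm = 2×7 + 4×10 = 54°C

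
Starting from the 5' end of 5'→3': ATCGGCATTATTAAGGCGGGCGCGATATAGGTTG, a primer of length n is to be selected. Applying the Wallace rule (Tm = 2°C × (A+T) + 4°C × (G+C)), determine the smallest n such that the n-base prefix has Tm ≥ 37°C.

First 14 bases: ATCGGCATTATTAA → Tm = 36°C (< 37°C)
First 15 bases: ATCGGCATTATTAAG → Tm = 40°C (≥ 37°C)
Each additional base adds 2°C (A/T) or 4°C (G/C), so Tm is non-decreasing in n; n = 15 is the first length to reach 37°C.

n = 15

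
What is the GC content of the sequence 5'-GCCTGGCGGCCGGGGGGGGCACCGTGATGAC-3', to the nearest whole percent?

81%

Base counts: T=3, C=9, A=3, G=16
G+C = 16 + 9 = 25 out of 31 bases
%GC = 25/31 × 100 = 80.65% ≈ 81%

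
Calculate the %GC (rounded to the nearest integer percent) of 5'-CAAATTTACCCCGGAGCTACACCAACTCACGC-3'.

53%

Base counts: T=5, G=4, C=13, A=10
G+C = 4 + 13 = 17 out of 32 bases
%GC = 17/32 × 100 = 53.12% ≈ 53%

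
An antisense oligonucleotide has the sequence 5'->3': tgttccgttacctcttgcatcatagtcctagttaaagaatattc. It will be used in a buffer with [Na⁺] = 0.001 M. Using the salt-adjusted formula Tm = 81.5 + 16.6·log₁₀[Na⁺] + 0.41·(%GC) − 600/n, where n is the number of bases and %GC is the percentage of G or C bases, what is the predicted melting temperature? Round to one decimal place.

33.0°C

Length n = 44. Counting bases: T=17, C=10, A=11, G=6
G+C = 16, so %GC = 16/44 × 100 = 36.364%
Salt term: 16.6 × (-3) = -49.8
GC term: 0.41 × 36.364 = 14.909; length term: −600/44 = −13.636
Tm = 81.5 + (-49.8) + 14.909 − 13.636 = 32.973 → 33.0°C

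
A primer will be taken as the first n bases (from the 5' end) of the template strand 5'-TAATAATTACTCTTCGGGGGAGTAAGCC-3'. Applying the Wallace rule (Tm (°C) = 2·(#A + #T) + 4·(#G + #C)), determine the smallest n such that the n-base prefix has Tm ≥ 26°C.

First 11 bases: TAATAATTACT → Tm = 24°C (< 26°C)
First 12 bases: TAATAATTACTC → Tm = 28°C (≥ 26°C)
Since every base adds ≥2°C, Tm only increases with n, so the threshold is first crossed at n = 12.

n = 12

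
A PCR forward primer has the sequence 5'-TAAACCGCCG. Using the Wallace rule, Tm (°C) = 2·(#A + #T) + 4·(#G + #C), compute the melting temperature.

Counting bases: A=3, C=4, G=2, T=1
A+T = 4, G+C = 6
Tm = 2(4) + 4(6) = 8 + 24 = 32°C

32°C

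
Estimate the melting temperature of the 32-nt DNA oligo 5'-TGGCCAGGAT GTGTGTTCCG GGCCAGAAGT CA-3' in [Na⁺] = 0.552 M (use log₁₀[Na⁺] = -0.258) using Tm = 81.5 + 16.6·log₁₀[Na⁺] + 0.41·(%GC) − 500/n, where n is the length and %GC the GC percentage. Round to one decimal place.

Length n = 32. C=7, G=12, T=7, A=6
G+C = 19, so %GC = 19/32 × 100 = 59.375%
Salt term: 16.6 × (-0.258) = -4.283
GC term: 0.41 × 59.375 = 24.344; length term: −500/32 = −15.625
Tm = 81.5 + (-4.283) + 24.344 − 15.625 = 85.936 → 85.9°C

85.9°C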